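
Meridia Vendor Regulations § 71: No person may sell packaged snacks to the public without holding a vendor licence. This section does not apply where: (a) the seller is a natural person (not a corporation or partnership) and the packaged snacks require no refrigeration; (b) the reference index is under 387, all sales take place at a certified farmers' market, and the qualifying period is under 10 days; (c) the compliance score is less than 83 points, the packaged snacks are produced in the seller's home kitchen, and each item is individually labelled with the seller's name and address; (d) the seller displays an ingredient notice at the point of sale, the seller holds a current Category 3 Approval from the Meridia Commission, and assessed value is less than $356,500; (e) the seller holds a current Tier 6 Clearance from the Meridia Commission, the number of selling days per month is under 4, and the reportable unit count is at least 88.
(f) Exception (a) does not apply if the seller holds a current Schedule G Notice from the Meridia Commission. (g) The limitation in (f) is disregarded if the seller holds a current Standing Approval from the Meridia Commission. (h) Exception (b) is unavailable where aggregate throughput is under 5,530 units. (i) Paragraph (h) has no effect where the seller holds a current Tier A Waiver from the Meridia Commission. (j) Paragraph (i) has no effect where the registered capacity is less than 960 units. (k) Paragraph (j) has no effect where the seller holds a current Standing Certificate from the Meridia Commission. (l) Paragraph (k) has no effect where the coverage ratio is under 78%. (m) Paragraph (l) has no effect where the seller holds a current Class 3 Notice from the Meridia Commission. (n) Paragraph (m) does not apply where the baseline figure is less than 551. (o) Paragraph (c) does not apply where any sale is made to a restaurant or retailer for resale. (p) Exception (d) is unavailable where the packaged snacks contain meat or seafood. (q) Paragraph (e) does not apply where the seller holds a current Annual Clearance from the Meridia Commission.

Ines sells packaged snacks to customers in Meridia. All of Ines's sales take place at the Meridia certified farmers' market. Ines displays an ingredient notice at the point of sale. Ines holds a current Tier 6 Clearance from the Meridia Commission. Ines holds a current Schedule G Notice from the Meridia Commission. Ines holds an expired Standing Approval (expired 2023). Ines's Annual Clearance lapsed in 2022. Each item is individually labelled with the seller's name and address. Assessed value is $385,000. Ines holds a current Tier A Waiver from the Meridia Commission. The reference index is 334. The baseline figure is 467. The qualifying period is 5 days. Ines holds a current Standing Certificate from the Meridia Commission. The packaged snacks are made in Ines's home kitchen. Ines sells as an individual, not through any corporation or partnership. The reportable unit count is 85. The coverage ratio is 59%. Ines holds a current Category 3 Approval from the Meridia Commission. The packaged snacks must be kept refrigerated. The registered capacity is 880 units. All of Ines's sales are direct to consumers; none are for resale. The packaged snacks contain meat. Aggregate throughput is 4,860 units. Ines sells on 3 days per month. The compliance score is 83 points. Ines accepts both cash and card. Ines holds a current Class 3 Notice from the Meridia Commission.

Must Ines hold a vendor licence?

Yes — Ines must hold a vendor licence.

Exception (a) fails — the packaged snacks require refrigeration.
Exception (b) is satisfied on its face — the reference index is 334, under the 387 limit; all sales are at a certified farmers' market; the qualifying period is 5 days, under the 10 days limit. But: (h) operates against (b): aggregate throughput is 4,860 units, under the 5,530 units limit. (i) is triggered (a current Tier A Waiver is held), but is set aside by (j): (j) operates against (i): the registered capacity is 880 units, less than the 960 units limit. (k) would limit (j) — a current Standing Certificate is held — but (l) sets (k) aside: (l) operates against (k): the coverage ratio is 59%, under the 78% limit. (m) would limit (l) — a current Class 3 Notice is held — but (n) sets (m) aside: (n) operates against (m): the baseline figure is 467, less than the 551 limit. (b) is therefore removed.
Exception (c) fails — the compliance score is 83 points, not less than 83 points.
Exception (d) fails — assessed value is $385,000, not less than $356,500.
Exception (e) does not apply: the reportable unit count is 85, short of 88.
No exception applies. The general rule governs.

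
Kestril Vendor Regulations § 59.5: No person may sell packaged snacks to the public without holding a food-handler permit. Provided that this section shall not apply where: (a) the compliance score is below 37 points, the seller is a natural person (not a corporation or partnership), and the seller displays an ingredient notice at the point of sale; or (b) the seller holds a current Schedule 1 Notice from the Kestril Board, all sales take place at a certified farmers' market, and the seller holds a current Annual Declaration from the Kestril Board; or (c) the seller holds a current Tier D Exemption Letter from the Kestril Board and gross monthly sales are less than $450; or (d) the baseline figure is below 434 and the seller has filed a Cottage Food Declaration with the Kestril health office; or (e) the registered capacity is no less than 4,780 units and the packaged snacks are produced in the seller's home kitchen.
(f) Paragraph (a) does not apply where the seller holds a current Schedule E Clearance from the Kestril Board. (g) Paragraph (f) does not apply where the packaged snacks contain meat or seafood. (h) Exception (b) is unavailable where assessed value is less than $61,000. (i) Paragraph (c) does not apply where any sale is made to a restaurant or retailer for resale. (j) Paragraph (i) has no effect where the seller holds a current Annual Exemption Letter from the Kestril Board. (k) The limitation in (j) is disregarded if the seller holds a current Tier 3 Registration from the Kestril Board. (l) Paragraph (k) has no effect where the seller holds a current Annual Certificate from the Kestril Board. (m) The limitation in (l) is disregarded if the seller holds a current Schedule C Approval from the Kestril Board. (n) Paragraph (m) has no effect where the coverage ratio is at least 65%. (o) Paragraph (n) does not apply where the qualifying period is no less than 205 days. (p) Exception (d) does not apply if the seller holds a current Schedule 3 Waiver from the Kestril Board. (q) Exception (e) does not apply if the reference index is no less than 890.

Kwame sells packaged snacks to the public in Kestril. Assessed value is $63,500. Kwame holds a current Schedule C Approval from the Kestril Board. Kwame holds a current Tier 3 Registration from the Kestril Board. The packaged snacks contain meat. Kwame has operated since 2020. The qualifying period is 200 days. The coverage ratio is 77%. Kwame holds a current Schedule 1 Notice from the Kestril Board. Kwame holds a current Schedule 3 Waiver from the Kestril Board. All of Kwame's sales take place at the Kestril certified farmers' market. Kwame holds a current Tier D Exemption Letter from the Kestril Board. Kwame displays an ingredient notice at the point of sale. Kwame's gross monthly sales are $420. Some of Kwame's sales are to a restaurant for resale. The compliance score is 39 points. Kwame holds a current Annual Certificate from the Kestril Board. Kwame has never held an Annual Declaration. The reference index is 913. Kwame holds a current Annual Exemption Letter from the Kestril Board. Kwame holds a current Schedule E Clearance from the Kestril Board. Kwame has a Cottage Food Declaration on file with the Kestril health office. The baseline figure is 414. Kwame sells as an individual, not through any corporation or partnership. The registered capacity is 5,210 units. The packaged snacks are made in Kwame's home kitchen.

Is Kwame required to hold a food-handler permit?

Exception (a) requires that the compliance score is below 37 points; but the compliance score is 39 points, not below 37 points, so (a) is unavailable.
Exception (b) does not apply: there is no Annual Declaration in force.
All of (c)'s requirements are met (a current Tier D Exemption Letter is held; gross monthly sales are $420, less than the $450 limit). As to paragraphs (i)–(o): (i) is engaged (some sales are to a restaurant for resale), but is itself disapplied by (j): (j) operates against (i): a current Annual Exemption Letter is held. (k) would limit (j) — a current Tier 3 Registration is held — but (l) sets (k) aside: (l) operates — a current Annual Certificate is held. (m) operates (a current Schedule C Approval is held), but yields to (n): (n) applies — the coverage ratio is 77%, meeting the 65% threshold. (o), which would lift (n), is not engaged — the qualifying period is 200 days, short of 205 days. Exception (c) stands.
All of (d)'s requirements are met (the baseline figure is 414, below the 434 limit; a Cottage Food Declaration is on file). Turning to paragraph (p): (p) operates — a current Schedule 3 Waiver is held. So (d) is unavailable.
Exception (e) is satisfied on its face — the registered capacity is 5,210 units, meeting the 4,780 units threshold; the packaged snacks are home-kitchen produced. However, paragraph (q) must be considered: (q) applies — the reference index is 913, meeting the 890 threshold. Exception (e) does not apply.

No — exception (c) applies; Kwame is not required to hold a food-handler permit.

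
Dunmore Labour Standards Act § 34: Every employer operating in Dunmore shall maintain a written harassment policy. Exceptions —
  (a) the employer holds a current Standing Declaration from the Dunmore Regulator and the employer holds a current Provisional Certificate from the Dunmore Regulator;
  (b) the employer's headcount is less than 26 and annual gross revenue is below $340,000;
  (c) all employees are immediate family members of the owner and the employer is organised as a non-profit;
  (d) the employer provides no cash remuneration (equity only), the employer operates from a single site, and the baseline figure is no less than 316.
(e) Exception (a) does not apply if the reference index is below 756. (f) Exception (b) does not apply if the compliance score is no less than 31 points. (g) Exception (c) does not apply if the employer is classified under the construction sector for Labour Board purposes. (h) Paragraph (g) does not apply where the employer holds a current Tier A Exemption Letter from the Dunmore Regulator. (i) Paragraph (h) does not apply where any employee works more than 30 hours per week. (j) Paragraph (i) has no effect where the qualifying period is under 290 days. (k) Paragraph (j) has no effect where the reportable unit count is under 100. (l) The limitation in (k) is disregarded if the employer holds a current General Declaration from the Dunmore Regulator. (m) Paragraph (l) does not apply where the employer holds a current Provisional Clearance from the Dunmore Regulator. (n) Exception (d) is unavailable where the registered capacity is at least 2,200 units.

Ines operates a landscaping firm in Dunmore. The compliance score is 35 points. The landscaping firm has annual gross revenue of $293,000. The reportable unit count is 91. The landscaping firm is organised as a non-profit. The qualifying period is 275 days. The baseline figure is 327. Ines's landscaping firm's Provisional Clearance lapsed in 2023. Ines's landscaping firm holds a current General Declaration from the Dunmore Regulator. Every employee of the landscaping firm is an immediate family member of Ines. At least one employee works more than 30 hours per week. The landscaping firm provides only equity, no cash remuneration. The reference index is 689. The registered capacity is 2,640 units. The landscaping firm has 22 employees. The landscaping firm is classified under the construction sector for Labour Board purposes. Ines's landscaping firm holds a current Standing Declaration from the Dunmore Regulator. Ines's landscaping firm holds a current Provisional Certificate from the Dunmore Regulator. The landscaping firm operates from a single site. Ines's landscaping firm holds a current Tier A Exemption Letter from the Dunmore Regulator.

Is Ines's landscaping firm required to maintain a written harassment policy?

No — exception (c) applies; Ines's landscaping firm is not required to maintain a written harassment policy.

Exception (a): a current Standing Declaration is held; a current Provisional Certificate is held — every condition holds. Turning to paragraph (e): (e) applies — the reference index is 689, below the 756 limit. (a) is therefore removed.
All of (b)'s requirements are met (the employer's headcount is 22, less than the 26 limit; annual gross revenue is $293,000, below the $340,000 limit). Turning to paragraph (f): (f) operates against (b): the compliance score is 35 points, meeting the 31 points threshold. Exception (b) does not apply.
Exception (c) is satisfied on its face — every employee is an immediate family member; the employer is a non-profit. Under paragraphs (g)–(m): (g) is engaged (the landscaping firm is classified under the construction sector), but yields to (h): (h) applies — a current Tier A Exemption Letter is held. (i) is engaged (at least one employee exceeds 30 hours/week), but is displaced by (j): (j) is triggered — the qualifying period is 275 days, under the 290 days limit. (k) would limit (j) — the reportable unit count is 91, under the 100 limit — but (l) sets (k) aside: (l) operates against (k): a current General Declaration is held. (m), which would lift (l), is not engaged — the Provisional Clearance is not current. Exception (c) stands.
Exception (d): remuneration is equity-only; the employer operates from a single site; the baseline figure is 327, meeting the 316 threshold — every condition holds. But applying paragraph (n): (n) operates against (d): the registered capacity is 2,640 units, meeting the 2,200 units threshold. (d) is therefore removed.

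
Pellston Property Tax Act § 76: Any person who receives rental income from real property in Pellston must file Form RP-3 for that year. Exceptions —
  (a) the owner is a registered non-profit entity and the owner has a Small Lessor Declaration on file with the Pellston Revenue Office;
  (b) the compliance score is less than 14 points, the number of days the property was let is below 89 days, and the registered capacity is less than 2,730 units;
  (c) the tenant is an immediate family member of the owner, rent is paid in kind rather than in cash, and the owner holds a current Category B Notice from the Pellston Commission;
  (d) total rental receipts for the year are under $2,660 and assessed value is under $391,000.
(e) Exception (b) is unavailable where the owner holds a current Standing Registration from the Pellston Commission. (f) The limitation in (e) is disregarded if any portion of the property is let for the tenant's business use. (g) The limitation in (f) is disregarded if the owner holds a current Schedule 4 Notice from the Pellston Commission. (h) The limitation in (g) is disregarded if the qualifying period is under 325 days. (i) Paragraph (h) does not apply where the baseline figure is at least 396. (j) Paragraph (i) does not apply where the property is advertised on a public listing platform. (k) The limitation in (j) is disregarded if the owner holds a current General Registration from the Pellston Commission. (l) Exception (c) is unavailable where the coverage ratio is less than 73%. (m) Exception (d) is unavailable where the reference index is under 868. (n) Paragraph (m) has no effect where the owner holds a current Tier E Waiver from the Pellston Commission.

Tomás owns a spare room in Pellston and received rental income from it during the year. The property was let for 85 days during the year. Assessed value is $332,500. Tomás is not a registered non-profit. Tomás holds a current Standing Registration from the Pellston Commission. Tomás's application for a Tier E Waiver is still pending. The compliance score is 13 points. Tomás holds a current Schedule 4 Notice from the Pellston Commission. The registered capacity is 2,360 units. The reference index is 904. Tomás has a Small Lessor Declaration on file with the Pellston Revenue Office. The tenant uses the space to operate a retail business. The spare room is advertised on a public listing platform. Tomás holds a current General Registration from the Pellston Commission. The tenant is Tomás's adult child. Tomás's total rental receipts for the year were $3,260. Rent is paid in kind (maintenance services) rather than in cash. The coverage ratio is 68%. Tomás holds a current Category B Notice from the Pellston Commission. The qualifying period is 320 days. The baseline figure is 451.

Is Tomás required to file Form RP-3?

Exception (a) fails — Tomás is not a registered non-profit.
Exception (b): the compliance score is 13 points, less than the 14 points limit; the number of days the property was let is 85 days, below the 89 days limit; the registered capacity is 2,360 units, less than the 2,730 units limit — every condition holds. But: (e) operates against (b): a current Standing Registration is held. (f) would limit (e) — the space is let for business use — but (g) sets (f) aside: (g) operates against (f): a current Schedule 4 Notice is held. (h) applies (the qualifying period is 320 days, under the 325 days limit), but is displaced by (i): (i) is triggered — the baseline figure is 451, meeting the 396 threshold. (j) operates (the property is publicly advertised), but is itself disapplied by (k): (k) operates against (j): a current General Registration is held. (b) is therefore removed.
Exception (c): the tenant is an immediate family member; rent is paid in kind; a current Category B Notice is held — every condition holds. However, paragraph (l) must be considered: (l) operates against (c): the coverage ratio is 68%, less than the 73% limit. So (c) is unavailable.
Exception (d) does not apply: total rental receipts for the year are $3,260, not under $2,660.
No exception is made out. Tomás falls within the general rule.

Yes — Tomás must file Form RP-3.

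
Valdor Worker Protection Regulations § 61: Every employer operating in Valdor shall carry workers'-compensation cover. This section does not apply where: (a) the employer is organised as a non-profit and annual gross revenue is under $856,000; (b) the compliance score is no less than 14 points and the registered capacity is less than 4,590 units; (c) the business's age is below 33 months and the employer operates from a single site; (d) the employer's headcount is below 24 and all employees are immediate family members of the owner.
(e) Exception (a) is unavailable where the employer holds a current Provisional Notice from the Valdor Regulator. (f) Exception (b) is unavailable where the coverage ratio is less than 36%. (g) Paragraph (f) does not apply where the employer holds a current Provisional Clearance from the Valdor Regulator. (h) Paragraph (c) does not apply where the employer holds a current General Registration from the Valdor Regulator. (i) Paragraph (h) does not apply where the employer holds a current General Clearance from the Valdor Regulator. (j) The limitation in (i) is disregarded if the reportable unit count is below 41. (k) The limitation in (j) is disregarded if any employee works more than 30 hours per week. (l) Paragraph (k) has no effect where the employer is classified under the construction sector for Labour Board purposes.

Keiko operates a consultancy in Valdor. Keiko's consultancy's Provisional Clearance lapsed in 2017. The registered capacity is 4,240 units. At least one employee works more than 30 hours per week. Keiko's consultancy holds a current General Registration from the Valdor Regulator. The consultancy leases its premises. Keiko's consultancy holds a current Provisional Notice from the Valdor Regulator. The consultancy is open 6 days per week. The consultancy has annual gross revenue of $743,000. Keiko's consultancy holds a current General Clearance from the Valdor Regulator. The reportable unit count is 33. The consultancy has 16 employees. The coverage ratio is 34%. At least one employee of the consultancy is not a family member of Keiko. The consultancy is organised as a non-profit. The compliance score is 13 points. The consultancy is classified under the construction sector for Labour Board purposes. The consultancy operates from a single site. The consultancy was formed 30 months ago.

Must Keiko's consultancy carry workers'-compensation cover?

All of (a)'s requirements are met (the employer is a non-profit; annual gross revenue is $743,000, under the $856,000 limit). Turning to paragraph (e): (e) is engaged — a current Provisional Notice is held. So (a) is unavailable.
Exception (b) does not apply: the compliance score is 13 points, short of 14 points.
Exception (c): the business's age is 30 months, below the 33 months limit; the employer operates from a single site — every condition holds. Turning to paragraphs (h)–(l): (h) applies — a current General Registration is held. (i) would limit (h) — a current General Clearance is held — but (j) sets (i) aside: (j) operates against (i): the reportable unit count is 33, below the 41 limit. (k) would limit (j) — at least one employee exceeds 30 hours/week — but (l) sets (k) aside: (l) applies — the consultancy is classified under the construction sector. So (c) is unavailable.
Exception (d) does not apply: at least one employee is not a family member.
Every exception is unavailable, so the rule governs.

Yes — Keiko's consultancy must carry workers'-compensation cover.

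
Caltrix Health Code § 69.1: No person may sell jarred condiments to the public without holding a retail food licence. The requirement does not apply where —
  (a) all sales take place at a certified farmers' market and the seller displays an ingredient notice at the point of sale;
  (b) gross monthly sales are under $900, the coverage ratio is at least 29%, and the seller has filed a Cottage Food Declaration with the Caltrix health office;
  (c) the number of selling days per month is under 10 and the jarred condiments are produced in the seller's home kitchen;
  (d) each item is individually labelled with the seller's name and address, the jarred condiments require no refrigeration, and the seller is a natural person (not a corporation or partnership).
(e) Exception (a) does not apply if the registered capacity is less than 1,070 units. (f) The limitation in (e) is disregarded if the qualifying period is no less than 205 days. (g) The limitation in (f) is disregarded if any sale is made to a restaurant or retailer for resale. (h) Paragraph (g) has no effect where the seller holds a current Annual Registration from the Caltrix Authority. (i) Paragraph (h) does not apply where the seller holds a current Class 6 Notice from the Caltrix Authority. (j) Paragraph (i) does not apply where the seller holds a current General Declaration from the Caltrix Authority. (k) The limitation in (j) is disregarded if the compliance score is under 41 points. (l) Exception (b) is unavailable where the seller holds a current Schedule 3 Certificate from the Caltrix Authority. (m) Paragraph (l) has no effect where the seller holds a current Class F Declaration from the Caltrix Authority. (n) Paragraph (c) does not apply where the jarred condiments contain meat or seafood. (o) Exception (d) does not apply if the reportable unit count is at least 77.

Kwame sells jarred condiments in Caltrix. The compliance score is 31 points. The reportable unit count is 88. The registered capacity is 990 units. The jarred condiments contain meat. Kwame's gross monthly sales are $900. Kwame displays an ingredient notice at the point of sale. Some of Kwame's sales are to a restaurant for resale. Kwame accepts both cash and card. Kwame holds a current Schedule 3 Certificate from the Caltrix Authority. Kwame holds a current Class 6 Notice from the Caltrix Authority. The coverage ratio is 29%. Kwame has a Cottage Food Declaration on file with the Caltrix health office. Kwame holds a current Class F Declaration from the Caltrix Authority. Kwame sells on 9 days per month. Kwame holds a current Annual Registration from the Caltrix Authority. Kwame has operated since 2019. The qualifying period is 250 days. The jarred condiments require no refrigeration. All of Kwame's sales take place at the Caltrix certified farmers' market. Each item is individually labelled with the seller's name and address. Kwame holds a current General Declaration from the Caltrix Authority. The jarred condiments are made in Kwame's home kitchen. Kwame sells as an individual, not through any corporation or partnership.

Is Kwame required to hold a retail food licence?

Exception (a): all sales are at a certified farmers' market; an ingredient notice is displayed — every condition holds. Turning to paragraphs (e)–(k): (e) is engaged — the registered capacity is 990 units, less than the 1,070 units limit. (f) would limit (e) — the qualifying period is 250 days, meeting the 205 days threshold — but (g) sets (f) aside: (g) operates against (f): some sales are to a restaurant for resale. (h) operates (a current Annual Registration is held), but is set aside by (i): (i) operates against (h): a current Class 6 Notice is held. (j) is engaged (a current General Declaration is held), but is overridden by (k): (k) operates against (j): the compliance score is 31 points, under the 41 points limit. So (a) is unavailable.
Exception (b) requires that gross monthly sales are under $900; but gross monthly sales are $900, not under $900, so (b) is unavailable.
Exception (c)'s conditions are all satisfied: the number of selling days per month is 9, under the 10 limit; the jarred condiments are home-kitchen produced. But applying paragraph (n): (n) operates against (c): the jarred condiments contain meat. (c) is therefore removed.
All of (d)'s requirements are met (items are individually labelled; the jarred condiments are shelf-stable; the seller is a natural person). But applying paragraph (o): (o) operates against (d): the reportable unit count is 88, meeting the 77 threshold. So (d) is unavailable.
No exception is made out. Kwame falls within the general rule.

Yes — Kwame must hold a retail food licence.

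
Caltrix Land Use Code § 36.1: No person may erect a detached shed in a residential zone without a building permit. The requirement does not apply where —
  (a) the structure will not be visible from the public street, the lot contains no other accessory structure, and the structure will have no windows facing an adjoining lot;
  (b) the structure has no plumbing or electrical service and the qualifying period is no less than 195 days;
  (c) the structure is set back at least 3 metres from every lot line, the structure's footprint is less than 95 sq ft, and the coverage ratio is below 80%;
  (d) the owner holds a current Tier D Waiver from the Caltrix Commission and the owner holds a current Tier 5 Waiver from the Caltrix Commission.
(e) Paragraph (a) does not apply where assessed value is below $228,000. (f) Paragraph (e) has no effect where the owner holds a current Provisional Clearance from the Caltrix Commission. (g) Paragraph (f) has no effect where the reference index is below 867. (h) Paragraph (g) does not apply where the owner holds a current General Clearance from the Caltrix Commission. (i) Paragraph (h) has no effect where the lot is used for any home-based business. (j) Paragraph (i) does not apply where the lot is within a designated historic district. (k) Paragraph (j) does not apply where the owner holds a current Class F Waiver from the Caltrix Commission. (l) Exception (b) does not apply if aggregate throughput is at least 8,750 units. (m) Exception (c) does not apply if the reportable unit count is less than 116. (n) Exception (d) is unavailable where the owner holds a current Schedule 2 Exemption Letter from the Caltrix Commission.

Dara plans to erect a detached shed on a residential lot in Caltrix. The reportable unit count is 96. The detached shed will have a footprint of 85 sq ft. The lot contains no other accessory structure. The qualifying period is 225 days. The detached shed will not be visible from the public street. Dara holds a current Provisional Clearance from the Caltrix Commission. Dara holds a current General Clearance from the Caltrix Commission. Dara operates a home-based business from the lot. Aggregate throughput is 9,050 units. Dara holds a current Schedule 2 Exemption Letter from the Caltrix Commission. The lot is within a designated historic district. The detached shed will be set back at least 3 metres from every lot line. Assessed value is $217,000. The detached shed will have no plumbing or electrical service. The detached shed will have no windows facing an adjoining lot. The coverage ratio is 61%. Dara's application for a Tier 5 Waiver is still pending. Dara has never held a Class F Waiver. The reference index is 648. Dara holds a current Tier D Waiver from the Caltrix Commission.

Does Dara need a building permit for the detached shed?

No — exception (a) applies; Dara does not need a building permit.

Exception (a)'s conditions are all satisfied: the structure will not be visible from the street; the lot has no other accessory structure; no windows face an adjoining lot. As to paragraphs (e)–(k): (e) would limit (a) — assessed value is $217,000, below the $228,000 limit — but (f) sets (e) aside: (f) operates against (e): a current Provisional Clearance is held. (g) would limit (f) — the reference index is 648, below the 867 limit — but (h) sets (g) aside: (h) is engaged — a current General Clearance is held. (i) applies (a home-based business operates on the lot), but is overridden by (j): (j) applies — the lot is in a historic district. (k), which would lift (j), is inapplicable — the Class F Waiver is not current. So (a) applies.
All of (b)'s requirements are met (there is no plumbing or electrical service; the qualifying period is 225 days, meeting the 195 days threshold). But applying paragraph (l): (l) operates against (b): aggregate throughput is 9,050 units, meeting the 8,750 units threshold. So (b) is unavailable.
Exception (c): the setback is at least 3 m on every side; the structure's footprint is 85 sq ft, less than the 95 sq ft limit; the coverage ratio is 61%, below the 80% limit — every condition holds. Turning to paragraph (m): (m) operates — the reportable unit count is 96, less than the 116 limit. So (c) is unavailable.
Exception (d) requires that the owner holds a current Tier 5 Waiver from the Caltrix Commission; but no current Tier 5 Waiver is held, so (d) is unavailable.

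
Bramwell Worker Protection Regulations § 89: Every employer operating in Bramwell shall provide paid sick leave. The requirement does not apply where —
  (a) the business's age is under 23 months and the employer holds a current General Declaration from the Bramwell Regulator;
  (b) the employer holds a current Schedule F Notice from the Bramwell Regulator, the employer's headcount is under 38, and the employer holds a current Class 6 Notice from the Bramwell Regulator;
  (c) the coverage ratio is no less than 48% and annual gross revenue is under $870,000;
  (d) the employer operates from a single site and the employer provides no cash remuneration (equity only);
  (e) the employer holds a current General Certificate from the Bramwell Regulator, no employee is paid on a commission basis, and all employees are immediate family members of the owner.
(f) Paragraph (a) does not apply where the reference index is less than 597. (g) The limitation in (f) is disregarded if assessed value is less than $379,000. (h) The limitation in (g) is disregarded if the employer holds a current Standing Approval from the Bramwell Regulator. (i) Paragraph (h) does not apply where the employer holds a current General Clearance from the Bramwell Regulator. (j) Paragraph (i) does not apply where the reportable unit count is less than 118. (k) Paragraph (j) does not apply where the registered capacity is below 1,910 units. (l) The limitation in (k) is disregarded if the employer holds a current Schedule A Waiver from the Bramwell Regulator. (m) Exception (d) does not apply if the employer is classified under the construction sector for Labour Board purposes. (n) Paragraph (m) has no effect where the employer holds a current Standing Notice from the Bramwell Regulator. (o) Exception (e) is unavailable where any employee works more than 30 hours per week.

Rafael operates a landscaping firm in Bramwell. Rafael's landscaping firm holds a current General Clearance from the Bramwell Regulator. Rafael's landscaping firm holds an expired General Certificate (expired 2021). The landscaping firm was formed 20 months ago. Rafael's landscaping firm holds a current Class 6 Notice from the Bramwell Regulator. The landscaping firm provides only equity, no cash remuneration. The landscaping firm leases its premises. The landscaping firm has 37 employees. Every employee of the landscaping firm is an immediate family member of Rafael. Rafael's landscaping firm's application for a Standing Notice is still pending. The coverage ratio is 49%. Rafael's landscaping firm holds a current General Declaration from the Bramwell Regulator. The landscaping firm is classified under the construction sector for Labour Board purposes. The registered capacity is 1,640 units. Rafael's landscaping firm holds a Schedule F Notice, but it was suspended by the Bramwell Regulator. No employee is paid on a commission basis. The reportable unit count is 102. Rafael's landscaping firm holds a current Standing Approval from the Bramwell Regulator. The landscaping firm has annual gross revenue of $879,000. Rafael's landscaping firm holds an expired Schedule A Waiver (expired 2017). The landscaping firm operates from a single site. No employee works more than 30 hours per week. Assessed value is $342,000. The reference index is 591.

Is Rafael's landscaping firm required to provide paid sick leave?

No — exception (a) applies; Rafael's landscaping firm is not required to provide paid sick leave.

Exception (a) is satisfied on its face — the business's age is 20 months, under the 23 months limit; a current General Declaration is held. As to paragraphs (f)–(l): (f) applies (the reference index is 591, less than the 597 limit), but is displaced by (g): (g) is engaged — assessed value is $342,000, less than the $379,000 limit. (h) would limit (g) — a current Standing Approval is held — but (i) sets (h) aside: (i) operates — a current General Clearance is held. (j) would limit (i) — the reportable unit count is 102, less than the 118 limit — but (k) sets (j) aside: (k) operates against (j): the registered capacity is 1,640 units, below the 1,910 units limit. (l) is not triggered (there is no Schedule A Waiver in force), so (k) stands. Exception (a) stands.
Exception (b) does not apply: no current Schedule F Notice is held.
Exception (c) requires that annual gross revenue is under $870,000; but annual gross revenue is $879,000, not under $870,000, so (c) is unavailable.
All of (d)'s requirements are met (the employer operates from a single site; remuneration is equity-only). But: (m) operates against (d): the landscaping firm is classified under the construction sector. (n) is not engaged (there is no Standing Notice in force), so (m) stands. Exception (d) does not apply.
Exception (e) requires that the employer holds a current General Certificate from the Bramwell Regulator; but there is no General Certificate in force, so (e) is unavailable.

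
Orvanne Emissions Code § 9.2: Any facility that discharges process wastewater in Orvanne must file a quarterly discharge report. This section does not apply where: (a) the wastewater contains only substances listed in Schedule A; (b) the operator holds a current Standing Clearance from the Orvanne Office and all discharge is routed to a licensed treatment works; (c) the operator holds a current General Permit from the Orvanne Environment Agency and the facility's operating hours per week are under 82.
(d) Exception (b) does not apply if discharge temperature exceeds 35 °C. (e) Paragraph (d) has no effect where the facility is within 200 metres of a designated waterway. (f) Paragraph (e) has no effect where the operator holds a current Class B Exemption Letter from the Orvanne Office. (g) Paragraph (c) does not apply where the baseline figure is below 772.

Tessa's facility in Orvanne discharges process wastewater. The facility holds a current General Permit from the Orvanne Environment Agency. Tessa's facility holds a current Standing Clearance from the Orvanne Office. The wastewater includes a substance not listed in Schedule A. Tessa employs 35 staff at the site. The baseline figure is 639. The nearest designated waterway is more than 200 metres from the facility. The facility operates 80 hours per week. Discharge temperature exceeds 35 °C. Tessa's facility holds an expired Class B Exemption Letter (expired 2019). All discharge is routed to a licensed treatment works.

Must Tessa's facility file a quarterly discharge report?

Exception (a) does not apply: the wastewater includes a non-Schedule-A substance.
Exception (b) is satisfied on its face — a current Standing Clearance is held; discharge is routed to a licensed treatment works. Turning to paragraphs (d)–(f): (d) is engaged — discharge temperature exceeds 35 °C. (e), which would lift (d), does not operate here — the facility is more than 200 m from any designated waterway. Exception (b) does not apply.
Exception (c): a current General Permit is held; the facility's operating hours per week are 80, under the 82 limit — every condition holds. But applying paragraph (g): (g) operates against (c): the baseline figure is 639, below the 772 limit. So (c) is unavailable.
No exception displaces § 9.2.

Yes — Tessa's facility must file a quarterly discharge report.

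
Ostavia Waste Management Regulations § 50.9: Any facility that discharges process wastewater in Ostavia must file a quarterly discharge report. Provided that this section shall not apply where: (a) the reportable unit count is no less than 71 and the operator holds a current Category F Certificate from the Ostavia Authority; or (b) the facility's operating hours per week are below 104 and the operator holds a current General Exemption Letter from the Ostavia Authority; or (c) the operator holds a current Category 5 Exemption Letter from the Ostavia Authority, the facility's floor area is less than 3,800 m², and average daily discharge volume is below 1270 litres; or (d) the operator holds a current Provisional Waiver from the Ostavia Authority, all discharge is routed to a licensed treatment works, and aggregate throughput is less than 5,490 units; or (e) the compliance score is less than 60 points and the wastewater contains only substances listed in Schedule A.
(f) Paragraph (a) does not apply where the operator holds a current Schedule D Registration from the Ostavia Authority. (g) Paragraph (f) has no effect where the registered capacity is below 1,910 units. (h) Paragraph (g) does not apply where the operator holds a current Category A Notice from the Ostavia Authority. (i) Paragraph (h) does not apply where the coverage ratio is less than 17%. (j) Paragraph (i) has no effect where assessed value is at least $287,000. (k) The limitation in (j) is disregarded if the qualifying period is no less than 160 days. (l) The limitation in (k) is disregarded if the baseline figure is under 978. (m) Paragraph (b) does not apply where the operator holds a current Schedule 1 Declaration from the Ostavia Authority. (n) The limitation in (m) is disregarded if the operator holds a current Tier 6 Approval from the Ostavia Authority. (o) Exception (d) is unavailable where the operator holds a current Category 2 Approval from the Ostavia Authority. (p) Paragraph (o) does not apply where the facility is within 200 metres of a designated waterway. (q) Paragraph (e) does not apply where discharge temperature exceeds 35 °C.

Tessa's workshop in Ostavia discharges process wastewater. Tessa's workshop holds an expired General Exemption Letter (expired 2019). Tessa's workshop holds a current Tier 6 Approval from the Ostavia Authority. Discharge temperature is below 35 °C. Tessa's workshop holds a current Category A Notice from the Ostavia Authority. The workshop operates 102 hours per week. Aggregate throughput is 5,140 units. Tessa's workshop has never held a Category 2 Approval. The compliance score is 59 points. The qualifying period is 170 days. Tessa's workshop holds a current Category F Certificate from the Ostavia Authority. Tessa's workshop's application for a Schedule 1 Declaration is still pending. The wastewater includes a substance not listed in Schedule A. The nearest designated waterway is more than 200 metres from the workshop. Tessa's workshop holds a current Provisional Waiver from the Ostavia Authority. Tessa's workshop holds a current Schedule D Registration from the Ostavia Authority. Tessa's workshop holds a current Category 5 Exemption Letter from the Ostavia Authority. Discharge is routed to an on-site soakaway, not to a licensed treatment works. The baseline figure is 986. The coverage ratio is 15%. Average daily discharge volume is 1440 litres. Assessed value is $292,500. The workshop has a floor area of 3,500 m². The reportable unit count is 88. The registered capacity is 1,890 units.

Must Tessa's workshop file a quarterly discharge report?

All of (a)'s requirements are met (the reportable unit count is 88, meeting the 71 threshold; a current Category F Certificate is held). As to paragraphs (f)–(l): (f) would limit (a) — a current Schedule D Registration is held — but (g) sets (f) aside: (g) operates — the registered capacity is 1,890 units, below the 1,910 units limit. (h) is triggered (a current Category A Notice is held), but is set aside by (i): (i) is engaged — the coverage ratio is 15%, less than the 17% limit. (j) would limit (i) — assessed value is $292,500, meeting the $287,000 threshold — but (k) sets (j) aside: (k) operates against (j): the qualifying period is 170 days, meeting the 160 days threshold. (l), which would lift (k), does not operate here — the baseline figure is 986, not under 978. (a) remains available.
Exception (b) fails — the General Exemption Letter is not current.
Exception (c) requires that average daily discharge volume is below 1270 litres; but average daily discharge volume is 1440 litres, not below 1270 litres, so (c) is unavailable.
Exception (d) fails — discharge is not routed to a licensed treatment works.
Exception (e) requires that the wastewater contains only substances listed in Schedule A; but the wastewater includes a non-Schedule-A substance, so (e) is unavailable.

No — exception (a) applies; Tessa's workshop is not required to file a quarterly discharge report.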